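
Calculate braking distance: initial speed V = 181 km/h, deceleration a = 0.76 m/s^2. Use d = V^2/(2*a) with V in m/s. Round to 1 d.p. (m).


Convert speed: V = 181 / 3.6 = 50.2778 m/s
V^2 = 2527.8549
d = 2527.8549 / (2 * 0.76)
d = 2527.8549 / 1.52
d = 1663.1 m

1663.1


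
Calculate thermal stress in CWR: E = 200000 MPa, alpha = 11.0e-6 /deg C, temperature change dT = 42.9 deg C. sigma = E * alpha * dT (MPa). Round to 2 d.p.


sigma = E * alpha * dT
sigma = 200000 * 11.0e-6 * 42.9
sigma = 2.2 * 42.9
sigma = 94.38 MPa

94.38


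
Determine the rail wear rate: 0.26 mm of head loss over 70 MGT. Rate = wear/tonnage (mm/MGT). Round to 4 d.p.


Wear rate = total wear / cumulative tonnage
Rate = 0.26 / 70
Rate = 0.0037 mm/MGT

0.0037


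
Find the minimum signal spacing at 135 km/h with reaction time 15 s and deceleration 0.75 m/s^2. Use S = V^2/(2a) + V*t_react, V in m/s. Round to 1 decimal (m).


V = 135 / 3.6 = 37.5 m/s
Braking distance = 37.5^2 / (2*0.75) = 937.5 m
Sighting distance = 37.5 * 15 = 562.5 m
S = 937.5 + 562.5 = 1500.0 m

1500.0


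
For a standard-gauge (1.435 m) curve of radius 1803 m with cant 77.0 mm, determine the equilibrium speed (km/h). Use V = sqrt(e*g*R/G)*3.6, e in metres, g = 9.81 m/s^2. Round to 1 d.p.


Convert cant: e = 77.0 mm = 0.0770 m
V_ms = sqrt(0.0770 * 9.81 * 1803 / 1.435)
V_ms = sqrt(949.08161) = 30.8072 m/s
V = 30.8072 * 3.6 = 110.9 km/h

110.9


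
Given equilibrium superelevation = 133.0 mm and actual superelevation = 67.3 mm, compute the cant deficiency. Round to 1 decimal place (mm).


Cant deficiency = equilibrium cant - actual cant
CD = 133.0 - 67.3
CD = 65.7 mm

65.7


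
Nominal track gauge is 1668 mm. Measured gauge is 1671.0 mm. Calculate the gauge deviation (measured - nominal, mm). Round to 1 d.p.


Deviation = measured - nominal
Deviation = 1671.0 - 1668
Deviation = 3.0 mm

3.0


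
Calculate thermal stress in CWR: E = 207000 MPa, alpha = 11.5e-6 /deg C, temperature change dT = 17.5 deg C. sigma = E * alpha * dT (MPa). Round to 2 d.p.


sigma = E * alpha * dT
sigma = 207000 * 11.5e-6 * 17.5
sigma = 2.3805 * 17.5
sigma = 41.66 MPa

41.66


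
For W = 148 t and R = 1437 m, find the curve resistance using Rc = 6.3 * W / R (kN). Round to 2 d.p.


Rc = 6.3 * W / R
Rc = 6.3 * 148 / 1437
Rc = 932.4 / 1437
Rc = 0.65 kN

0.65


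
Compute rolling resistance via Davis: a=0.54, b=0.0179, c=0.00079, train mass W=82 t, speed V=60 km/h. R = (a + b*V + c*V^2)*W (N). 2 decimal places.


b*V = 0.0179 * 60 = 1.074
c*V^2 = 0.00079 * 3600 = 2.844
R_per_t = 0.54 + 1.074 + 2.844 = 4.458 N/t
R_total = 4.458 * 82 = 365.56 N

365.56


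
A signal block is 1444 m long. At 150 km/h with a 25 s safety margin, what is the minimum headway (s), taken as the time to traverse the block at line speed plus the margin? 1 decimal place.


V = 150 / 3.6 = 41.6667 m/s
Block traversal time = 1444 / 41.6667 = 34.656 s
Headway = 34.656 + 25
Headway = 59.7 s

59.7


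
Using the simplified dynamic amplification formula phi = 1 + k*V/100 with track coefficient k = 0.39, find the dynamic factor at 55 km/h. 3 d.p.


phi = 1 + k * V / 100
phi = 1 + 0.39 * 55 / 100
phi = 1 + 0.2145
phi = 1.215

1.215


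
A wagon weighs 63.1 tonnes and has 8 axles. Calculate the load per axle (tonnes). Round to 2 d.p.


Load per axle = total weight / number of axles
Load = 63.1 / 8
Load = 7.89 tonnes

7.89


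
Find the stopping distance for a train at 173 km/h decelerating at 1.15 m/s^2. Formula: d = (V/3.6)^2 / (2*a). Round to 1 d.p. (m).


Convert speed: V = 173 / 3.6 = 48.0556 m/s
V^2 = 2309.3364
d = 2309.3364 / (2 * 1.15)
d = 2309.3364 / 2.3
d = 1004.1 m

1004.1


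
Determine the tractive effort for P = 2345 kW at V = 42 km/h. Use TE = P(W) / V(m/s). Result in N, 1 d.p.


Convert: P = 2345 kW = 2345000 W
V = 42 / 3.6 = 11.6667 m/s
TE = 2345000 / 11.6667
TE = 201000.0 N

201000.0


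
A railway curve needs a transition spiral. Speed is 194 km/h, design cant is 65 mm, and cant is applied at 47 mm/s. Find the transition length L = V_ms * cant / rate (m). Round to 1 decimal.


Convert speed: V = 194 / 3.6 = 53.8889 m/s
L = 53.8889 * 65 / 47
L = 3502.7778 / 47
L = 74.5 m

74.5


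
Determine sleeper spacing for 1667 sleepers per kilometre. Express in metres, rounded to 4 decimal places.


Spacing = 1000 m / number of sleepers
Spacing = 1000 / 1667
Spacing = 0.5999 m

0.5999


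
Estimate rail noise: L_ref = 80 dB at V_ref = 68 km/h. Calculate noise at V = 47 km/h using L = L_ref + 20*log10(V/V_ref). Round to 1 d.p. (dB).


V/V_ref = 47 / 68 = 0.691176
log10(0.691176) = -0.160411
20 * -0.160411 = -3.2082
L = 80 + -3.2082 = 76.8 dB

76.8


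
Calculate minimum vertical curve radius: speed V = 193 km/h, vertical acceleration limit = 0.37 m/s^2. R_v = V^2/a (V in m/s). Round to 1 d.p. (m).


Convert speed: V = 193 / 3.6 = 53.6111 m/s
V^2 = 2874.1512 m^2/s^2
R_v = 2874.1512 / 0.37
R_v = 7768.0 m

7768.0


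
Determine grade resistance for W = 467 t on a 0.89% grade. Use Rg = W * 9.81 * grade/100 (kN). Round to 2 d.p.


Rg = W * 9.81 * grade / 100
Rg = 467 * 9.81 * 0.89 / 100
Rg = 4581.27 * 0.0089
Rg = 40.77 kN

40.77


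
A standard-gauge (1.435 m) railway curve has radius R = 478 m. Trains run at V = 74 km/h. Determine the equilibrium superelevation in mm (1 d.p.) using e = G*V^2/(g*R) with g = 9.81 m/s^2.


Convert speed: V = 74 / 3.6 = 20.5556 m/s
Apply formula: e = 1.435 * 20.5556^2 / (9.81 * 478)
e = 1.435 * 422.5309 / 4689.18
e = 0.129304 m = 129.3 mm

129.3


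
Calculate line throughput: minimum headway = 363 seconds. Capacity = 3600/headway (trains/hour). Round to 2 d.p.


Capacity = 3600 / headway
Capacity = 3600 / 363
Capacity = 9.92 trains/hour

9.92


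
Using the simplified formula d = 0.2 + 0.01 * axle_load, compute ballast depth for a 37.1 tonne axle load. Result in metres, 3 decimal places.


d = 0.2 + 0.01 * 37.1
d = 0.2 + 0.371
d = 0.571 m

0.571


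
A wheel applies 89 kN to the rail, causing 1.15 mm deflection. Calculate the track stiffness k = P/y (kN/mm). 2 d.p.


Track stiffness k = P / y
k = 89 / 1.15
k = 77.39 kN/mm

77.39


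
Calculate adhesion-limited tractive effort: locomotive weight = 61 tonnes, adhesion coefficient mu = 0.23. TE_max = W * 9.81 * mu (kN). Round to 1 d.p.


TE_max = W * g * mu
TE_max = 61 * 9.81 * 0.23
TE_max = 598.41 * 0.23
TE_max = 137.6 kN

137.6


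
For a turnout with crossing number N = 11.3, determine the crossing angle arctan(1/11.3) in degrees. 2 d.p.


1/N = 1/11.3 = 0.088496
angle = arctan(0.088496) = 0.088266 rad
angle = 0.088266 * 180/pi = 5.06 degrees

5.06


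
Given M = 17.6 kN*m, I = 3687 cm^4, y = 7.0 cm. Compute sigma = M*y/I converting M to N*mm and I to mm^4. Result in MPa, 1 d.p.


Convert units:
M = 17.6 kN*m = 17600000 N*mm
y = 7.0 cm = 70 mm
I = 3687 cm^4 = 36870000 mm^4
sigma = 17600000 * 70 / 36870000
sigma = 33.4 MPa

33.4


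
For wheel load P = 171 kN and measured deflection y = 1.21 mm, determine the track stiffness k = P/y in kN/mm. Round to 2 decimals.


Track stiffness k = P / y
k = 171 / 1.21
k = 141.32 kN/mm

141.32


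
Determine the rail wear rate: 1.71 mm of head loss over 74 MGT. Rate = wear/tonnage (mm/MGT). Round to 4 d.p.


Wear rate = total wear / cumulative tonnage
Rate = 1.71 / 74
Rate = 0.0231 mm/MGT

0.0231


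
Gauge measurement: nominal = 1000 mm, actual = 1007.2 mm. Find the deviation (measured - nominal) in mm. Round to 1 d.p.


Deviation = measured - nominal
Deviation = 1007.2 - 1000
Deviation = 7.2 mm

7.2


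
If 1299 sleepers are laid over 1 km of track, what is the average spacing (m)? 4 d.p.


Spacing = 1000 m / number of sleepers
Spacing = 1000 / 1299
Spacing = 0.7698 m

0.7698


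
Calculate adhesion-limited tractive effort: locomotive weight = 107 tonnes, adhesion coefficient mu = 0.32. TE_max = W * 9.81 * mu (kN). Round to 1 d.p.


TE_max = W * g * mu
TE_max = 107 * 9.81 * 0.32
TE_max = 1049.67 * 0.32
TE_max = 335.9 kN

335.9


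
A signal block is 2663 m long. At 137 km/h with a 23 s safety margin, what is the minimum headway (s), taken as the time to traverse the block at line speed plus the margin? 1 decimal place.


V = 137 / 3.6 = 38.0556 m/s
Block traversal time = 2663 / 38.0556 = 69.9766 s
Headway = 69.9766 + 23
Headway = 93.0 s

93.0


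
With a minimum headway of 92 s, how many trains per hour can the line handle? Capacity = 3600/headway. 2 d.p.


Capacity = 3600 / headway
Capacity = 3600 / 92
Capacity = 39.13 trains/hour

39.13


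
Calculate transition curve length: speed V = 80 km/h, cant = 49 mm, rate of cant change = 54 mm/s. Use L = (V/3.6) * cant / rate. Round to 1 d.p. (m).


Convert speed: V = 80 / 3.6 = 22.2222 m/s
L = 22.2222 * 49 / 54
L = 1088.8889 / 54
L = 20.2 m

20.2


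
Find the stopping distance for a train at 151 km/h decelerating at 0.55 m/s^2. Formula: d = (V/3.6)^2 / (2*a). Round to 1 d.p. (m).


Convert speed: V = 151 / 3.6 = 41.9444 m/s
V^2 = 1759.3364
d = 1759.3364 / (2 * 0.55)
d = 1759.3364 / 1.1
d = 1599.4 m

1599.4


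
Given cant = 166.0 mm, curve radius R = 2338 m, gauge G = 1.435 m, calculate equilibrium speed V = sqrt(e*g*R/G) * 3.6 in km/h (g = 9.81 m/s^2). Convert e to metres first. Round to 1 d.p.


Convert cant: e = 166.0 mm = 0.1660 m
V_ms = sqrt(0.1660 * 9.81 * 2338 / 1.435)
V_ms = sqrt(2653.198244) = 51.5092 m/s
V = 51.5092 * 3.6 = 185.4 km/h

185.4


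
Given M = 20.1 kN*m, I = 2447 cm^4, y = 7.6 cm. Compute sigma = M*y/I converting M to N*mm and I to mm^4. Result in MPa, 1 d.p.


Convert units:
M = 20.1 kN*m = 20100000 N*mm
y = 7.6 cm = 76 mm
I = 2447 cm^4 = 24470000 mm^4
sigma = 20100000 * 76 / 24470000
sigma = 62.4 MPa

62.4


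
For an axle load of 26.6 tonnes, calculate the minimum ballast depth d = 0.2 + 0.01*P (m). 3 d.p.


d = 0.2 + 0.01 * 26.6
d = 0.2 + 0.266
d = 0.466 m

0.466


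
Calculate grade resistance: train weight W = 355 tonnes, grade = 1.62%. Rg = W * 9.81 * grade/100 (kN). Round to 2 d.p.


Rg = W * 9.81 * grade / 100
Rg = 355 * 9.81 * 1.62 / 100
Rg = 3482.55 * 0.0162
Rg = 56.42 kN

56.42


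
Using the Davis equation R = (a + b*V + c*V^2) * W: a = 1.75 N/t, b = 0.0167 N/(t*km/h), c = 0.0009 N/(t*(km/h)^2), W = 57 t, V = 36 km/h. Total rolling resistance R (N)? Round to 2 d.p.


b*V = 0.0167 * 36 = 0.6012
c*V^2 = 0.0009 * 1296 = 1.1664
R_per_t = 1.75 + 0.6012 + 1.1664 = 3.5176 N/t
R_total = 3.5176 * 57 = 200.50 N

200.50


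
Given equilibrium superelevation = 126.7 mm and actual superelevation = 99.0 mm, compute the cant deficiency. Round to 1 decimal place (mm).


Cant deficiency = equilibrium cant - actual cant
CD = 126.7 - 99.0
CD = 27.7 mm

27.7


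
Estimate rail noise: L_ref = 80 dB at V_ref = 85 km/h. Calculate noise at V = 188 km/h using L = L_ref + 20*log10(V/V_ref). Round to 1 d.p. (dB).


V/V_ref = 188 / 85 = 2.211765
log10(2.211765) = 0.344739
20 * 0.344739 = 6.8948
L = 80 + 6.8948 = 86.9 dB

86.9


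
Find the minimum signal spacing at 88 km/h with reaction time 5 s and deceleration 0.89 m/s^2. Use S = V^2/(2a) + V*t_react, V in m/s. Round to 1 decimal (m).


V = 88 / 3.6 = 24.4444 m/s
Braking distance = 24.4444^2 / (2*0.89) = 335.6915 m
Sighting distance = 24.4444 * 5 = 122.2222 m
S = 335.6915 + 122.2222 = 457.9 m

457.9


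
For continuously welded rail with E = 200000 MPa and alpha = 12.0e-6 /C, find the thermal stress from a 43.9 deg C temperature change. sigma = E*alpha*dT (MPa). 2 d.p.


sigma = E * alpha * dT
sigma = 200000 * 12.0e-6 * 43.9
sigma = 2.4 * 43.9
sigma = 105.36 MPa

105.36


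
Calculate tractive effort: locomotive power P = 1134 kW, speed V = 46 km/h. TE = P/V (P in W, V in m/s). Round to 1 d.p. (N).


Convert: P = 1134 kW = 1134000 W
V = 46 / 3.6 = 12.7778 m/s
TE = 1134000 / 12.7778
TE = 88747.8 N

88747.8


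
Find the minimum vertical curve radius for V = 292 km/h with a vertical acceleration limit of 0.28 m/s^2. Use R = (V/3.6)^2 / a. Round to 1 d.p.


Convert speed: V = 292 / 3.6 = 81.1111 m/s
V^2 = 6579.0123 m^2/s^2
R_v = 6579.0123 / 0.28
R_v = 23496.5 m

23496.5


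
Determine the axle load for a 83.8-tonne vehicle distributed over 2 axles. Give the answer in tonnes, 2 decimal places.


Load per axle = total weight / number of axles
Load = 83.8 / 2
Load = 41.90 tonnes

41.90


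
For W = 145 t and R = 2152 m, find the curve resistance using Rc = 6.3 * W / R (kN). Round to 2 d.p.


Rc = 6.3 * W / R
Rc = 6.3 * 145 / 2152
Rc = 913.5 / 2152
Rc = 0.42 kN

0.42


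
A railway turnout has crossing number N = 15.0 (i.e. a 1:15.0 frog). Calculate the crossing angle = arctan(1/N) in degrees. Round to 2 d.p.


1/N = 1/15.0 = 0.066667
angle = arctan(0.066667) = 0.066568 rad
angle = 0.066568 * 180/pi = 3.81 degrees

3.81


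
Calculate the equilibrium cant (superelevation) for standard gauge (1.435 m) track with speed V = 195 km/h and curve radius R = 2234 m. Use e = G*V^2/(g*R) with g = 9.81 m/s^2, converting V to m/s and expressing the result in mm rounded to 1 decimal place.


Convert speed: V = 195 / 3.6 = 54.1667 m/s
Apply formula: e = 1.435 * 54.1667^2 / (9.81 * 2234)
e = 1.435 * 2934.0278 / 21915.54
e = 0.192116 m = 192.1 mm

192.1


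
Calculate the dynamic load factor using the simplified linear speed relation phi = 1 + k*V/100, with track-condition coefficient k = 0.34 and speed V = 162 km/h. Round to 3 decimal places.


phi = 1 + k * V / 100
phi = 1 + 0.34 * 162 / 100
phi = 1 + 0.5508
phi = 1.551

1.551


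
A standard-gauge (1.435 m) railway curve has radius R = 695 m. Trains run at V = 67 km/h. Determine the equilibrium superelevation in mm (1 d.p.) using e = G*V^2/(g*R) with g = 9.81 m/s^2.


Convert speed: V = 67 / 3.6 = 18.6111 m/s
Apply formula: e = 1.435 * 18.6111^2 / (9.81 * 695)
e = 1.435 * 346.3735 / 6817.95
e = 0.072903 m = 72.9 mm

72.9


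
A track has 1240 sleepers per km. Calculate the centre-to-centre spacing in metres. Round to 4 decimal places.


Spacing = 1000 m / number of sleepers
Spacing = 1000 / 1240
Spacing = 0.8065 m

0.8065


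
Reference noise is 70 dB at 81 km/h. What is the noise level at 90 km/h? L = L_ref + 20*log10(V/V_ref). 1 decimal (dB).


V/V_ref = 90 / 81 = 1.111111
log10(1.111111) = 0.045757
20 * 0.045757 = 0.9151
L = 70 + 0.9151 = 70.9 dB

70.9


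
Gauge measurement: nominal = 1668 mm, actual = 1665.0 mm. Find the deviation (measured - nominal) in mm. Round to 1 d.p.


Deviation = measured - nominal
Deviation = 1665.0 - 1668
Deviation = -3.0 mm

-3.0


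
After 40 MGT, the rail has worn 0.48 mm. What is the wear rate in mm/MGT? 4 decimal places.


Wear rate = total wear / cumulative tonnage
Rate = 0.48 / 40
Rate = 0.0120 mm/MGT

0.0120


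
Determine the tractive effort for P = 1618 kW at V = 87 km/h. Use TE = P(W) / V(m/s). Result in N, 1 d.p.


Convert: P = 1618 kW = 1618000 W
V = 87 / 3.6 = 24.1667 m/s
TE = 1618000 / 24.1667
TE = 66951.7 N

66951.7


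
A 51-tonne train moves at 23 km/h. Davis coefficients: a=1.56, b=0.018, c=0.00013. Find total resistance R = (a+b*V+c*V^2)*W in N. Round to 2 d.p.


b*V = 0.018 * 23 = 0.414
c*V^2 = 0.00013 * 529 = 0.06877
R_per_t = 1.56 + 0.414 + 0.06877 = 2.04277 N/t
R_total = 2.04277 * 51 = 104.18 N

104.18


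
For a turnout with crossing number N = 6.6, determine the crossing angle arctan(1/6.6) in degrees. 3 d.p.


1/N = 1/6.6 = 0.151515
angle = arctan(0.151515) = 0.150371 rad
angle = 0.150371 * 180/pi = 8.616 degrees

8.616


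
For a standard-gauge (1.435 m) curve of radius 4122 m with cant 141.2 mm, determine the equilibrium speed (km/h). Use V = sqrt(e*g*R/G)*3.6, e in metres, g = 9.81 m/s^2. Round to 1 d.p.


Convert cant: e = 141.2 mm = 0.1412 m
V_ms = sqrt(0.1412 * 9.81 * 4122 / 1.435)
V_ms = sqrt(3978.870372) = 63.0783 m/s
V = 63.0783 * 3.6 = 227.1 km/h

227.1


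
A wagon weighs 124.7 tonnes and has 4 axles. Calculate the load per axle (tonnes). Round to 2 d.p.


Load per axle = total weight / number of axles
Load = 124.7 / 4
Load = 31.18 tonnes

31.18


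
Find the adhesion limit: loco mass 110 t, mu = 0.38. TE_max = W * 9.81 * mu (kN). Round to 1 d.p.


TE_max = W * g * mu
TE_max = 110 * 9.81 * 0.38
TE_max = 1079.1 * 0.38
TE_max = 410.1 kN

410.1


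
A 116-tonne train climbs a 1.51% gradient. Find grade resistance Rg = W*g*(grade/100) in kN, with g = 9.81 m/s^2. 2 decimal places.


Rg = W * 9.81 * grade / 100
Rg = 116 * 9.81 * 1.51 / 100
Rg = 1137.96 * 0.0151
Rg = 17.18 kN

17.18


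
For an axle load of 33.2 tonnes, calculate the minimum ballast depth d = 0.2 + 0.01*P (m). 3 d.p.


d = 0.2 + 0.01 * 33.2
d = 0.2 + 0.332
d = 0.532 m

0.532


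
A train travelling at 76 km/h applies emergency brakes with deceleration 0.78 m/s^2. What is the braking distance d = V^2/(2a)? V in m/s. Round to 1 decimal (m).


Convert speed: V = 76 / 3.6 = 21.1111 m/s
V^2 = 445.679
d = 445.679 / (2 * 0.78)
d = 445.679 / 1.56
d = 285.7 m

285.7


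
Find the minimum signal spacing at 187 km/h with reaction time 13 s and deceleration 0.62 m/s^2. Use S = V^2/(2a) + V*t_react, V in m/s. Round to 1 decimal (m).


V = 187 / 3.6 = 51.9444 m/s
Braking distance = 51.9444^2 / (2*0.62) = 2175.9882 m
Sighting distance = 51.9444 * 13 = 675.2778 m
S = 2175.9882 + 675.2778 = 2851.3 m

2851.3


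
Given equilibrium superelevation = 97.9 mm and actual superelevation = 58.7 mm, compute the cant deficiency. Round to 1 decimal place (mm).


Cant deficiency = equilibrium cant - actual cant
CD = 97.9 - 58.7
CD = 39.2 mm

39.2


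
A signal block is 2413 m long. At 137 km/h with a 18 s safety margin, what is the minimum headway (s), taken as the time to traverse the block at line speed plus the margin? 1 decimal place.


V = 137 / 3.6 = 38.0556 m/s
Block traversal time = 2413 / 38.0556 = 63.4073 s
Headway = 63.4073 + 18
Headway = 81.4 s

81.4


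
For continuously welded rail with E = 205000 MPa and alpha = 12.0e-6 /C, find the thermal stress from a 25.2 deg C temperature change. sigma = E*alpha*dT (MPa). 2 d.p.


sigma = E * alpha * dT
sigma = 205000 * 12.0e-6 * 25.2
sigma = 2.46 * 25.2
sigma = 61.99 MPa

61.99


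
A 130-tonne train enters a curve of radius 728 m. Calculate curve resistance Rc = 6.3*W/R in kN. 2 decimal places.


Rc = 6.3 * W / R
Rc = 6.3 * 130 / 728
Rc = 819.0 / 728
Rc = 1.13 kN

1.13


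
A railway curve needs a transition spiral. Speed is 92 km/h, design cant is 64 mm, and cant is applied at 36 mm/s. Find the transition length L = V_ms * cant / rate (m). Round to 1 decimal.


Convert speed: V = 92 / 3.6 = 25.5556 m/s
L = 25.5556 * 64 / 36
L = 1635.5556 / 36
L = 45.4 m

45.4


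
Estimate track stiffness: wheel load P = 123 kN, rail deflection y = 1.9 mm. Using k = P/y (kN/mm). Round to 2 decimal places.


Track stiffness k = P / y
k = 123 / 1.9
k = 64.74 kN/mm

64.74


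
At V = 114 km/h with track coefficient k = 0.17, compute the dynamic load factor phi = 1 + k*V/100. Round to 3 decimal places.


phi = 1 + k * V / 100
phi = 1 + 0.17 * 114 / 100
phi = 1 + 0.1938
phi = 1.194

1.194


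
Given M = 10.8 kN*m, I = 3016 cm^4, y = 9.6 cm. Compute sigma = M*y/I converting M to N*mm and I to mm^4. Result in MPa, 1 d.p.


Convert units:
M = 10.8 kN*m = 10800000 N*mm
y = 9.6 cm = 96 mm
I = 3016 cm^4 = 30160000 mm^4
sigma = 10800000 * 96 / 30160000
sigma = 34.4 MPa

34.4


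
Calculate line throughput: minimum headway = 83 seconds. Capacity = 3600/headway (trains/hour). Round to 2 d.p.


Capacity = 3600 / headway
Capacity = 3600 / 83
Capacity = 43.37 trains/hour

43.37


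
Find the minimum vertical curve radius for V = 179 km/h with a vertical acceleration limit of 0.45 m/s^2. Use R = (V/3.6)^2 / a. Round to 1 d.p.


Convert speed: V = 179 / 3.6 = 49.7222 m/s
V^2 = 2472.2994 m^2/s^2
R_v = 2472.2994 / 0.45
R_v = 5494.0 m

5494.0


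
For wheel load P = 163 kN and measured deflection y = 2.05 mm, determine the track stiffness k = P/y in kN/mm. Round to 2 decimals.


Track stiffness k = P / y
k = 163 / 2.05
k = 79.51 kN/mm

79.51


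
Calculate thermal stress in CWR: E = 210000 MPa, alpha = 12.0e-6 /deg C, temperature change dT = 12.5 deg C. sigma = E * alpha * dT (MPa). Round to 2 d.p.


sigma = E * alpha * dT
sigma = 210000 * 12.0e-6 * 12.5
sigma = 2.52 * 12.5
sigma = 31.50 MPa

31.50


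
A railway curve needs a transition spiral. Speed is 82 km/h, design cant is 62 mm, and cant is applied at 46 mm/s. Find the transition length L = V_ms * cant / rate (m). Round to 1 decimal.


Convert speed: V = 82 / 3.6 = 22.7778 m/s
L = 22.7778 * 62 / 46
L = 1412.2222 / 46
L = 30.7 m

30.7


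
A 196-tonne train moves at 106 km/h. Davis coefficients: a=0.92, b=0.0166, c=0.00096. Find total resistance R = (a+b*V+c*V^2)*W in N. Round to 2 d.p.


b*V = 0.0166 * 106 = 1.7596
c*V^2 = 0.00096 * 11236 = 10.78656
R_per_t = 0.92 + 1.7596 + 10.78656 = 13.46616 N/t
R_total = 13.46616 * 196 = 2639.37 N

2639.37


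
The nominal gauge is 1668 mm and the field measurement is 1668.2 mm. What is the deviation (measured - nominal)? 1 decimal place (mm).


Deviation = measured - nominal
Deviation = 1668.2 - 1668
Deviation = 0.2 mm

0.2


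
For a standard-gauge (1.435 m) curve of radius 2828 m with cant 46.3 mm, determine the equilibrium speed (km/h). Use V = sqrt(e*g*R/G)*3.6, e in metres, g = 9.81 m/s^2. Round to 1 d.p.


Convert cant: e = 46.3 mm = 0.0463 m
V_ms = sqrt(0.0463 * 9.81 * 2828 / 1.435)
V_ms = sqrt(895.112254) = 29.9184 m/s
V = 29.9184 * 3.6 = 107.7 km/h

107.7


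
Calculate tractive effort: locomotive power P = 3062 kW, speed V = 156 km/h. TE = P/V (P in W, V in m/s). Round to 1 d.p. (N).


Convert: P = 3062 kW = 3062000 W
V = 156 / 3.6 = 43.3333 m/s
TE = 3062000 / 43.3333
TE = 70661.5 N

70661.5


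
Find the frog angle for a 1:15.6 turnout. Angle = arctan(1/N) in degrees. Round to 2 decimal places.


1/N = 1/15.6 = 0.064103
angle = arctan(0.064103) = 0.064015 rad
angle = 0.064015 * 180/pi = 3.67 degrees

3.67


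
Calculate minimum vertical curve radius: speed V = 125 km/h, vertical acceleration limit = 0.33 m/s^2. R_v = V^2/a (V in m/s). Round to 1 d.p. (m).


Convert speed: V = 125 / 3.6 = 34.7222 m/s
V^2 = 1205.6327 m^2/s^2
R_v = 1205.6327 / 0.33
R_v = 3653.4 m

3653.4


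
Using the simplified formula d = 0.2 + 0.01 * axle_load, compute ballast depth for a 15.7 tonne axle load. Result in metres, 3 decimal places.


d = 0.2 + 0.01 * 15.7
d = 0.2 + 0.157
d = 0.357 m

0.357


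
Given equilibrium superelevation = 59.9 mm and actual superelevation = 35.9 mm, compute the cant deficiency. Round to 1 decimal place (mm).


Cant deficiency = equilibrium cant - actual cant
CD = 59.9 - 35.9
CD = 24.0 mm

24.0


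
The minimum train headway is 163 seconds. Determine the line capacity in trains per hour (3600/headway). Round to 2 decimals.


Capacity = 3600 / headway
Capacity = 3600 / 163
Capacity = 22.09 trains/hour

22.09


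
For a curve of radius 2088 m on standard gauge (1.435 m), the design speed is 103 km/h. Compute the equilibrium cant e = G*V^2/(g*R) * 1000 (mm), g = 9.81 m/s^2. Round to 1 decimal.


Convert speed: V = 103 / 3.6 = 28.6111 m/s
Apply formula: e = 1.435 * 28.6111^2 / (9.81 * 2088)
e = 1.435 * 818.5957 / 20483.28
e = 0.057348 m = 57.3 mm

57.3


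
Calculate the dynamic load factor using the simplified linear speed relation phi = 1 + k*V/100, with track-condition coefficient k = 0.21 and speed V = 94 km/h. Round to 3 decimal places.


phi = 1 + k * V / 100
phi = 1 + 0.21 * 94 / 100
phi = 1 + 0.1974
phi = 1.197

1.197


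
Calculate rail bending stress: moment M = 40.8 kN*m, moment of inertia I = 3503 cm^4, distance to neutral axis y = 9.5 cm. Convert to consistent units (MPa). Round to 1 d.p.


Convert units:
M = 40.8 kN*m = 40800000 N*mm
y = 9.5 cm = 95 mm
I = 3503 cm^4 = 35030000 mm^4
sigma = 40800000 * 95 / 35030000
sigma = 110.6 MPa

110.6


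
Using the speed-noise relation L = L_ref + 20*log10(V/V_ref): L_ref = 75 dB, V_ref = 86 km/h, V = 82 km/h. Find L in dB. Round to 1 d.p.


V/V_ref = 82 / 86 = 0.953488
log10(0.953488) = -0.020685
20 * -0.020685 = -0.4137
L = 75 + -0.4137 = 74.6 dB

74.6


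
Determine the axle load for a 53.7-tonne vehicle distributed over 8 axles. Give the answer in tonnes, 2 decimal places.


Load per axle = total weight / number of axles
Load = 53.7 / 8
Load = 6.71 tonnes

6.71


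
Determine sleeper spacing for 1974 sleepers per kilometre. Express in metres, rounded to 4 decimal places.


Spacing = 1000 m / number of sleepers
Spacing = 1000 / 1974
Spacing = 0.5066 m

0.5066


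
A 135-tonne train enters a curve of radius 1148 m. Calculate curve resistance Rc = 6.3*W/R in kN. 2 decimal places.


Rc = 6.3 * W / R
Rc = 6.3 * 135 / 1148
Rc = 850.5 / 1148
Rc = 0.74 kN

0.74


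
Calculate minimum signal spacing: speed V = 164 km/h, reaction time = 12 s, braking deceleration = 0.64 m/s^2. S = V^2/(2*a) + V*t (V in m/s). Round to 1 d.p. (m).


V = 164 / 3.6 = 45.5556 m/s
Braking distance = 45.5556^2 / (2*0.64) = 1621.3349 m
Sighting distance = 45.5556 * 12 = 546.6667 m
S = 1621.3349 + 546.6667 = 2168.0 m

2168.0


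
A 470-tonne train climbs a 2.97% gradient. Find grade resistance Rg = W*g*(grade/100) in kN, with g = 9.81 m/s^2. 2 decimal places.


Rg = W * 9.81 * grade / 100
Rg = 470 * 9.81 * 2.97 / 100
Rg = 4610.7 * 0.0297
Rg = 136.94 kN

136.94


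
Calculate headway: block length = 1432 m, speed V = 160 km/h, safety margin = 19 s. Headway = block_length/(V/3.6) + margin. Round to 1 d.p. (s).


V = 160 / 3.6 = 44.4444 m/s
Block traversal time = 1432 / 44.4444 = 32.22 s
Headway = 32.22 + 19
Headway = 51.2 s

51.2


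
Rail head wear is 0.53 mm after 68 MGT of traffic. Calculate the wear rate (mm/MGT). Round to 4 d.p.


Wear rate = total wear / cumulative tonnage
Rate = 0.53 / 68
Rate = 0.0078 mm/MGT

0.0078


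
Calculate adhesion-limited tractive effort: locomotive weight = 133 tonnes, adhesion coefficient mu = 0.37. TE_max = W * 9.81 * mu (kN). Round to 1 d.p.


TE_max = W * g * mu
TE_max = 133 * 9.81 * 0.37
TE_max = 1304.73 * 0.37
TE_max = 482.8 kN

482.8


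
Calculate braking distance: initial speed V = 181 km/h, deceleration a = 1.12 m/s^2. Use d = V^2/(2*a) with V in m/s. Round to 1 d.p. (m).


Convert speed: V = 181 / 3.6 = 50.2778 m/s
V^2 = 2527.8549
d = 2527.8549 / (2 * 1.12)
d = 2527.8549 / 2.24
d = 1128.5 m

1128.5


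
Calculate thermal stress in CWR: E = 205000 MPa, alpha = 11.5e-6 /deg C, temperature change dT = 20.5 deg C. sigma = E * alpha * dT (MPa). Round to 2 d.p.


sigma = E * alpha * dT
sigma = 205000 * 11.5e-6 * 20.5
sigma = 2.3575 * 20.5
sigma = 48.33 MPa

48.33


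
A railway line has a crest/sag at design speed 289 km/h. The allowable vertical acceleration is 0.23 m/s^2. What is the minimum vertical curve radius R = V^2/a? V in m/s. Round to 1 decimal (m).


Convert speed: V = 289 / 3.6 = 80.2778 m/s
V^2 = 6444.5216 m^2/s^2
R_v = 6444.5216 / 0.23
R_v = 28019.7 m

28019.7


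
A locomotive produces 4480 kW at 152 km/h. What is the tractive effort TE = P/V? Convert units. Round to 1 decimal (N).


Convert: P = 4480 kW = 4480000 W
V = 152 / 3.6 = 42.2222 m/s
TE = 4480000 / 42.2222
TE = 106105.3 N

106105.3


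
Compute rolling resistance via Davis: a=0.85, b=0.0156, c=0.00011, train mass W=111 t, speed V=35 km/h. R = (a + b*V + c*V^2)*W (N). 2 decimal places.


b*V = 0.0156 * 35 = 0.546
c*V^2 = 0.00011 * 1225 = 0.13475
R_per_t = 0.85 + 0.546 + 0.13475 = 1.53075 N/t
R_total = 1.53075 * 111 = 169.91 N

169.91


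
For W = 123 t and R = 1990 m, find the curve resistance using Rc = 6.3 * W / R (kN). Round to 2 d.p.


Rc = 6.3 * W / R
Rc = 6.3 * 123 / 1990
Rc = 774.9 / 1990
Rc = 0.39 kN

0.39


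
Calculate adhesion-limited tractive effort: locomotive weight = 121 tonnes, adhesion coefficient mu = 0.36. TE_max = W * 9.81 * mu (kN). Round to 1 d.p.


TE_max = W * g * mu
TE_max = 121 * 9.81 * 0.36
TE_max = 1187.01 * 0.36
TE_max = 427.3 kN

427.3


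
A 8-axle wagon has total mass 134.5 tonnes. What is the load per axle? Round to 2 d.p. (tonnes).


Load per axle = total weight / number of axles
Load = 134.5 / 8
Load = 16.81 tonnes

16.81


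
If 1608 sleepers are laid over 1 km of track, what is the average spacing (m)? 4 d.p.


Spacing = 1000 m / number of sleepers
Spacing = 1000 / 1608
Spacing = 0.6219 m

0.6219


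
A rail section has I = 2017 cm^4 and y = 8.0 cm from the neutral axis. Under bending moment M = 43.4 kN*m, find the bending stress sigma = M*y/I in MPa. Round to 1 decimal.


Convert units:
M = 43.4 kN*m = 43400000 N*mm
y = 8.0 cm = 80 mm
I = 2017 cm^4 = 20170000 mm^4
sigma = 43400000 * 80 / 20170000
sigma = 172.1 MPa

172.1


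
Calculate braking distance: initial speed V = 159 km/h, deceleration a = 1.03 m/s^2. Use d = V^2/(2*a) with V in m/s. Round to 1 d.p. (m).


Convert speed: V = 159 / 3.6 = 44.1667 m/s
V^2 = 1950.6944
d = 1950.6944 / (2 * 1.03)
d = 1950.6944 / 2.06
d = 946.9 m

946.9


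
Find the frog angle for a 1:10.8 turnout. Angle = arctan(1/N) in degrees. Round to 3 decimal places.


1/N = 1/10.8 = 0.092593
angle = arctan(0.092593) = 0.092329 rad
angle = 0.092329 * 180/pi = 5.290 degrees

5.290


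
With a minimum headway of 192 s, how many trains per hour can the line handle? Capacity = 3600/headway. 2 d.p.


Capacity = 3600 / headway
Capacity = 3600 / 192
Capacity = 18.75 trains/hour

18.75


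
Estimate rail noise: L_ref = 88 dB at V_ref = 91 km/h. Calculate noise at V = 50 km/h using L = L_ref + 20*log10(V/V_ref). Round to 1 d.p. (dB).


V/V_ref = 50 / 91 = 0.549451
log10(0.549451) = -0.260071
20 * -0.260071 = -5.2014
L = 88 + -5.2014 = 82.8 dB

82.8


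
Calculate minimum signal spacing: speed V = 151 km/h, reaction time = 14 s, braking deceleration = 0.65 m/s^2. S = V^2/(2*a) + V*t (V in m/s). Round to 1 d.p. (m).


V = 151 / 3.6 = 41.9444 m/s
Braking distance = 41.9444^2 / (2*0.65) = 1353.3357 m
Sighting distance = 41.9444 * 14 = 587.2222 m
S = 1353.3357 + 587.2222 = 1940.6 m

1940.6


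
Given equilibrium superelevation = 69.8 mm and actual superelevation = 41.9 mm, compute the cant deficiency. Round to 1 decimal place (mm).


Cant deficiency = equilibrium cant - actual cant
CD = 69.8 - 41.9
CD = 27.9 mm

27.9


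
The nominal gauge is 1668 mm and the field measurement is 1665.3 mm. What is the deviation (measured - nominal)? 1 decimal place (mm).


Deviation = measured - nominal
Deviation = 1665.3 - 1668
Deviation = -2.7 mm

-2.7


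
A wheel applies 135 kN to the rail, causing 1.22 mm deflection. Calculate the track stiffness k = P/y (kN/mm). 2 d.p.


Track stiffness k = P / y
k = 135 / 1.22
k = 110.66 kN/mm

110.66


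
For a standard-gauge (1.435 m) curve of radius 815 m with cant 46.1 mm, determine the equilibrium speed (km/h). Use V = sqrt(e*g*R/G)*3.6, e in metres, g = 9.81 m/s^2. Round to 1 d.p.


Convert cant: e = 46.1 mm = 0.0461 m
V_ms = sqrt(0.0461 * 9.81 * 815 / 1.435)
V_ms = sqrt(256.847676) = 16.0265 m/s
V = 16.0265 * 3.6 = 57.7 km/h

57.7


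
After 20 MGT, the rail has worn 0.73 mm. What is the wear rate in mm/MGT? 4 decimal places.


Wear rate = total wear / cumulative tonnage
Rate = 0.73 / 20
Rate = 0.0365 mm/MGT

0.0365


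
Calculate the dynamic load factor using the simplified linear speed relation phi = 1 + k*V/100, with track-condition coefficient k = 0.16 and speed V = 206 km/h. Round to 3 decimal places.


phi = 1 + k * V / 100
phi = 1 + 0.16 * 206 / 100
phi = 1 + 0.3296
phi = 1.330

1.330


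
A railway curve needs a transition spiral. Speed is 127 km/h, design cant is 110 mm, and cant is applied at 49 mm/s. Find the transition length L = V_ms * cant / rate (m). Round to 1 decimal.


Convert speed: V = 127 / 3.6 = 35.2778 m/s
L = 35.2778 * 110 / 49
L = 3880.5556 / 49
L = 79.2 m

79.2


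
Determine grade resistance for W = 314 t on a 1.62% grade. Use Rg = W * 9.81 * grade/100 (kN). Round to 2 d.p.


Rg = W * 9.81 * grade / 100
Rg = 314 * 9.81 * 1.62 / 100
Rg = 3080.34 * 0.0162
Rg = 49.90 kN

49.90


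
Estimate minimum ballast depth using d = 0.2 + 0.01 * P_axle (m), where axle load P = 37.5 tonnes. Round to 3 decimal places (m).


d = 0.2 + 0.01 * 37.5
d = 0.2 + 0.375
d = 0.575 m

0.575


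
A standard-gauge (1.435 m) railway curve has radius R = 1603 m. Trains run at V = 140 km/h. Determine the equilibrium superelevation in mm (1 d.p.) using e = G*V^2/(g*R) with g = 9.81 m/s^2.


Convert speed: V = 140 / 3.6 = 38.8889 m/s
Apply formula: e = 1.435 * 38.8889^2 / (9.81 * 1603)
e = 1.435 * 1512.3457 / 15725.43
e = 0.138007 m = 138.0 mm

138.0


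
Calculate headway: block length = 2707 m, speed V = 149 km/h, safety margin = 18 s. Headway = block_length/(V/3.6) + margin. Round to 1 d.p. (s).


V = 149 / 3.6 = 41.3889 m/s
Block traversal time = 2707 / 41.3889 = 65.404 s
Headway = 65.404 + 18
Headway = 83.4 s

83.4


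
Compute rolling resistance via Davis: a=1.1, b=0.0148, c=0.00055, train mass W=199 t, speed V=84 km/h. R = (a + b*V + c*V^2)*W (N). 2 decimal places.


b*V = 0.0148 * 84 = 1.2432
c*V^2 = 0.00055 * 7056 = 3.8808
R_per_t = 1.1 + 1.2432 + 3.8808 = 6.224 N/t
R_total = 6.224 * 199 = 1238.58 N

1238.58


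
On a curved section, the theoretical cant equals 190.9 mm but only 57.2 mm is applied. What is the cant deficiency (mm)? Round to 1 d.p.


Cant deficiency = equilibrium cant - actual cant
CD = 190.9 - 57.2
CD = 133.7 mm

133.7


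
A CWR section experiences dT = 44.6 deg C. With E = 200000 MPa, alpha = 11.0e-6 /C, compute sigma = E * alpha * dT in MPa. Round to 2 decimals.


sigma = E * alpha * dT
sigma = 200000 * 11.0e-6 * 44.6
sigma = 2.2 * 44.6
sigma = 98.12 MPa

98.12


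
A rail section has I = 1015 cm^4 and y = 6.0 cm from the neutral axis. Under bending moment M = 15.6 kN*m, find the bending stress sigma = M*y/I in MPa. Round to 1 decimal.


Convert units:
M = 15.6 kN*m = 15600000 N*mm
y = 6.0 cm = 60 mm
I = 1015 cm^4 = 10150000 mm^4
sigma = 15600000 * 60 / 10150000
sigma = 92.2 MPa

92.2


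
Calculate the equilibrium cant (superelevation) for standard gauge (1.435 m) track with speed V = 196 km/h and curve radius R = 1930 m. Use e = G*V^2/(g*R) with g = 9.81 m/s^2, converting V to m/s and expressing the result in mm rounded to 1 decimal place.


Convert speed: V = 196 / 3.6 = 54.4444 m/s
Apply formula: e = 1.435 * 54.4444^2 / (9.81 * 1930)
e = 1.435 * 2964.1975 / 18933.3
e = 0.224664 m = 224.7 mm

224.7


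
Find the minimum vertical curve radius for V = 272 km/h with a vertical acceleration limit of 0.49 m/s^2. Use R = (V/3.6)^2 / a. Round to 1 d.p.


Convert speed: V = 272 / 3.6 = 75.5556 m/s
V^2 = 5708.642 m^2/s^2
R_v = 5708.642 / 0.49
R_v = 11650.3 m

11650.3


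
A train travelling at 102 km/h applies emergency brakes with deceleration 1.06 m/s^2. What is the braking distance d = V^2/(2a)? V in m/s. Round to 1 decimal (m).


Convert speed: V = 102 / 3.6 = 28.3333 m/s
V^2 = 802.7778
d = 802.7778 / (2 * 1.06)
d = 802.7778 / 2.12
d = 378.7 m

378.7


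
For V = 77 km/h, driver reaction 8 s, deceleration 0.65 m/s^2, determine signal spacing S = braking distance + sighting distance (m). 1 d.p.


V = 77 / 3.6 = 21.3889 m/s
Braking distance = 21.3889^2 / (2*0.65) = 351.9112 m
Sighting distance = 21.3889 * 8 = 171.1111 m
S = 351.9112 + 171.1111 = 523.0 m

523.0


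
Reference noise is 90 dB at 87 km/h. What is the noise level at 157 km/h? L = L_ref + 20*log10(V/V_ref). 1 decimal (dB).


V/V_ref = 157 / 87 = 1.804598
log10(1.804598) = 0.25638
20 * 0.25638 = 5.1276
L = 90 + 5.1276 = 95.1 dB

95.1


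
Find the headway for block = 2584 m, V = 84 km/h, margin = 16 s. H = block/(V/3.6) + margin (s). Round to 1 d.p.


V = 84 / 3.6 = 23.3333 m/s
Block traversal time = 2584 / 23.3333 = 110.7429 s
Headway = 110.7429 + 16
Headway = 126.7 s

126.7


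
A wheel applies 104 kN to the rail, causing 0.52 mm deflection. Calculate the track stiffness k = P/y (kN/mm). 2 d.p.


Track stiffness k = P / y
k = 104 / 0.52
k = 200.00 kN/mm

200.00


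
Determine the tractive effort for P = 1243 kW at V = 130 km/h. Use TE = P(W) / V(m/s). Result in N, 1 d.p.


Convert: P = 1243 kW = 1243000 W
V = 130 / 3.6 = 36.1111 m/s
TE = 1243000 / 36.1111
TE = 34421.5 N

34421.5


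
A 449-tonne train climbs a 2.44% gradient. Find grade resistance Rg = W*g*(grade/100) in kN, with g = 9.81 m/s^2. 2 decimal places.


Rg = W * 9.81 * grade / 100
Rg = 449 * 9.81 * 2.44 / 100
Rg = 4404.69 * 0.0244
Rg = 107.47 kN

107.47


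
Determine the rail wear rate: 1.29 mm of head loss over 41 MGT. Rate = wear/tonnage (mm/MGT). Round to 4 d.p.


Wear rate = total wear / cumulative tonnage
Rate = 1.29 / 41
Rate = 0.0315 mm/MGT

0.0315


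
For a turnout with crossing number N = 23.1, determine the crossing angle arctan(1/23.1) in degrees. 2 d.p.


1/N = 1/23.1 = 0.04329
angle = arctan(0.04329) = 0.043263 rad
angle = 0.043263 * 180/pi = 2.48 degrees

2.48


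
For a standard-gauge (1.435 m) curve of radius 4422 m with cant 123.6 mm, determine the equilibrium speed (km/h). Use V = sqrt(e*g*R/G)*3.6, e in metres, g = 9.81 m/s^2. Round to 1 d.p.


Convert cant: e = 123.6 mm = 0.1236 m
V_ms = sqrt(0.1236 * 9.81 * 4422 / 1.435)
V_ms = sqrt(3736.40819) = 61.1262 m/s
V = 61.1262 * 3.6 = 220.1 km/h

220.1


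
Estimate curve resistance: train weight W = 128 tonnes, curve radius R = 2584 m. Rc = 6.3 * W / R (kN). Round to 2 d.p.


Rc = 6.3 * W / R
Rc = 6.3 * 128 / 2584
Rc = 806.4 / 2584
Rc = 0.31 kN

0.31


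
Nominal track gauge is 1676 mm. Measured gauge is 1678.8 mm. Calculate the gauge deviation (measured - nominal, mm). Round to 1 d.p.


Deviation = measured - nominal
Deviation = 1678.8 - 1676
Deviation = 2.8 mm

2.8


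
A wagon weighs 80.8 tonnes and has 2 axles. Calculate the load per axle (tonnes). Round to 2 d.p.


Load per axle = total weight / number of axles
Load = 80.8 / 2
Load = 40.40 tonnes

40.40


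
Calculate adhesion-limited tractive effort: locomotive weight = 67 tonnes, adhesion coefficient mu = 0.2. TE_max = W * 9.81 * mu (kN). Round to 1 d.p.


TE_max = W * g * mu
TE_max = 67 * 9.81 * 0.2
TE_max = 657.27 * 0.2
TE_max = 131.5 kN

131.5


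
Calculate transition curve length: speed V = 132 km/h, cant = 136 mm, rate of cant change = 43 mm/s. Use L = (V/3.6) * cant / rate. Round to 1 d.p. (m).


Convert speed: V = 132 / 3.6 = 36.6667 m/s
L = 36.6667 * 136 / 43
L = 4986.6667 / 43
L = 116.0 m

116.0


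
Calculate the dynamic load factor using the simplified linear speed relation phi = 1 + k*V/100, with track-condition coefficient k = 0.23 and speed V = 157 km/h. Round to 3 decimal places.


phi = 1 + k * V / 100
phi = 1 + 0.23 * 157 / 100
phi = 1 + 0.3611
phi = 1.361

1.361


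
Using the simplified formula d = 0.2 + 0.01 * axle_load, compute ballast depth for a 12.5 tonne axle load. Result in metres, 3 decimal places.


d = 0.2 + 0.01 * 12.5
d = 0.2 + 0.125
d = 0.325 m

0.325


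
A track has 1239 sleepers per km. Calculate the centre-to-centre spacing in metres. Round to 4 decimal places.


Spacing = 1000 m / number of sleepers
Spacing = 1000 / 1239
Spacing = 0.8071 m

0.8071


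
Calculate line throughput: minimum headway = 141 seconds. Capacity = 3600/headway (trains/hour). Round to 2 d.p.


Capacity = 3600 / headway
Capacity = 3600 / 141
Capacity = 25.53 trains/hour

25.53


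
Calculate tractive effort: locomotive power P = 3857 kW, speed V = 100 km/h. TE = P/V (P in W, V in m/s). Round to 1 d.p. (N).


Convert: P = 3857 kW = 3857000 W
V = 100 / 3.6 = 27.7778 m/s
TE = 3857000 / 27.7778
TE = 138852.0 N

138852.0


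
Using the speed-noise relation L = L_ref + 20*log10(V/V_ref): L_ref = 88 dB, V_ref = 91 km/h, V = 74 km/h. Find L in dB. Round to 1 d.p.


V/V_ref = 74 / 91 = 0.813187
log10(0.813187) = -0.08981
20 * -0.08981 = -1.7962
L = 88 + -1.7962 = 86.2 dB

86.2
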